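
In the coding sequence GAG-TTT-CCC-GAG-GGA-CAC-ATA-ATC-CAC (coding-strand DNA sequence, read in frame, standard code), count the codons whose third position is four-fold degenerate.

Codon 1 GAG (Glu): third position 2-fold.
Codon 2 TTT (Phe): third position 2-fold.
Codon 3 CCC (Pro): third position 4-fold.
Codon 4 GAG (Glu): third position 2-fold.
Codon 5 GGA (Gly): third position 4-fold.
Codon 6 CAC (His): third position 2-fold.
Codon 7 ATA (Ile): third position 3-fold.
Codon 8 ATC (Ile): third position 3-fold.
Codon 9 CAC (His): third position 2-fold.
Four-fold degenerate third positions: 2.

2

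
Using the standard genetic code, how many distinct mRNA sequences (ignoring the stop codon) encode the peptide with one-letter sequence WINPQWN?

Trp: 1 codon.
Ile: 3 codons.
Asn: 2 codons.
Pro: 4 codons.
Gln: 2 codons.
Trp: 1 codon.
Asn: 2 codons.
1 × 3 × 2 × 4 × 2 × 1 × 2 = 96.

96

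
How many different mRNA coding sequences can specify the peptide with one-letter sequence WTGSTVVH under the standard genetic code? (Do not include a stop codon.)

Trp: 1 codon.
Thr: 4 codons.
Gly: 4 codons.
Ser: 6 codons.
Thr: 4 codons.
Val: 4 codons.
Val: 4 codons.
His: 2 codons.
1 × 4 × 4 × 6 × 4 × 4 × 4 × 2 = 12288.

12288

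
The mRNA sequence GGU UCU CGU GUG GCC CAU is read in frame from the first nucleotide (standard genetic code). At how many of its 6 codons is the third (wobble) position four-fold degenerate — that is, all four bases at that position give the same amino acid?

5

Codon 1 GGU (Gly): third position 4-fold.
Codon 2 UCU (Ser): third position 4-fold.
Codon 3 CGU (Arg): third position 4-fold.
Codon 4 GUG (Val): third position 4-fold.
Codon 5 GCC (Ala): third position 4-fold.
Codon 6 CAU (His): third position 2-fold.
Four-fold degenerate third positions: 5.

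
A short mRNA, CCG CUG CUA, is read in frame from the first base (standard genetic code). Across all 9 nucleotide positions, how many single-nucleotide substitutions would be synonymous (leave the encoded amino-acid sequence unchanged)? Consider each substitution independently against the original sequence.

Codon 1 (CCG, Pro): 3 synonymous substitutions.
Codon 2 (CUG, Leu): 4 synonymous substitutions.
Codon 3 (CUA, Leu): 4 synonymous substitutions.
Total: 3 + 4 + 4 = 11.

11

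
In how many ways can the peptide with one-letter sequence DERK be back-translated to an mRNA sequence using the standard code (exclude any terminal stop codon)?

Asp: 2 codons.
Glu: 2 codons.
Arg: 6 codons.
Lys: 2 codons.
2 × 2 × 6 × 2 = 48.

48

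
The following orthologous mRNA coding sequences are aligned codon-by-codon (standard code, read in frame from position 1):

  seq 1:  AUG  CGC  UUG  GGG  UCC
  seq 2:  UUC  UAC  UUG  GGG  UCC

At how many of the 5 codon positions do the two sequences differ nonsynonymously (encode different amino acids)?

2

Codon 1: AUG Met / UUC Phe — nonsynonymous.
Codon 2: CGC Arg / UAC Tyr — nonsynonymous.
Codon 3: UUG Leu / UUG Leu — identical.
Codon 4: GGG Gly / GGG Gly — identical.
Codon 5: UCC Ser / UCC Ser — identical.
Nonsynonymous differences: 2.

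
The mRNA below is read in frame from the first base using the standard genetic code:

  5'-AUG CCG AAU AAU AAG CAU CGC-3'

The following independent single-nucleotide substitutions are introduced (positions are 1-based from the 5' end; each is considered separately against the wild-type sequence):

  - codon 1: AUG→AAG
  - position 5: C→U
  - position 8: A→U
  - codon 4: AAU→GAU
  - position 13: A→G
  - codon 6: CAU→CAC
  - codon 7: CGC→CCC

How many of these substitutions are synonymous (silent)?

Codon 1: AUG (Met) → AAG (Lys) — missense.
Codon 2: CCG (Pro) → CUG (Leu) — missense.
Codon 3: AAU (Asn) → AUU (Ile) — missense.
Codon 4: AAU (Asn) → GAU (Asp) — missense.
Codon 5: AAG (Lys) → GAG (Glu) — missense.
Codon 6: CAU (His) → CAC (His) — synonymous.
Codon 7: CGC (Arg) → CCC (Pro) — missense.
Synonymous: 1 of 7.

1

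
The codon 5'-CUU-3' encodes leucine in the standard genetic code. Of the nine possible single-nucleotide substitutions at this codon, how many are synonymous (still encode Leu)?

3

Position 1: none → 0 synonymous.
Position 2: none → 0 synonymous.
Position 3: CUC, CUA, CUG → 3 synonymous.
Total: 0 + 0 + 3 = 3.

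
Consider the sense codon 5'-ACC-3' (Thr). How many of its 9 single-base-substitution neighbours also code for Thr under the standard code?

3

Position 1: none → 0 synonymous.
Position 2: none → 0 synonymous.
Position 3: ACT, ACA, ACG → 3 synonymous.
Total: 0 + 0 + 3 = 3.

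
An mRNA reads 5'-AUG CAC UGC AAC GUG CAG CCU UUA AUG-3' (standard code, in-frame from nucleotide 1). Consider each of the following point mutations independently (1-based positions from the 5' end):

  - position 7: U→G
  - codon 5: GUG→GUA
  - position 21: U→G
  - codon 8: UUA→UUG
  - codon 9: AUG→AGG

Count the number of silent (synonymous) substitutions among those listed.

3

Codon 3: UGC (Cys) → GGC (Gly) — missense.
Codon 5: GUG (Val) → GUA (Val) — synonymous.
Codon 7: CCU (Pro) → CCG (Pro) — synonymous.
Codon 8: UUA (Leu) → UUG (Leu) — synonymous.
Codon 9: AUG (Met) → AGG (Arg) — missense.
Synonymous: 3 of 5.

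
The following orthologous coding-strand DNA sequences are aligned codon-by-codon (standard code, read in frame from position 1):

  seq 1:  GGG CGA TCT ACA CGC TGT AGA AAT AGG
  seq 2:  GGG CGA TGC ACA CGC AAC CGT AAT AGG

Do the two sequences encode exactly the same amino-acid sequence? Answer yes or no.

Codon 1: GGG Gly / GGG Gly — identical.
Codon 2: CGA Arg / CGA Arg — identical.
Codon 3: TCT Ser / TGC Cys — nonsynonymous.
Codon 4: ACA Thr / ACA Thr — identical.
Codon 5: CGC Arg / CGC Arg — identical.
Codon 6: TGT Cys / AAC Asn — nonsynonymous.
Codon 7: AGA Arg / CGT Arg — synonymous.
Codon 8: AAT Asn / AAT Asn — identical.
Codon 9: AGG Arg / AGG Arg — identical.
Nonsynonymous differences: 2 → different protein.

no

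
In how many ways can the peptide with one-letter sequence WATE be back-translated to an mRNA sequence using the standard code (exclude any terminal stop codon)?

32

Trp: 1 codon.
Ala: 4 codons.
Thr: 4 codons.
Glu: 2 codons.
1 × 4 × 4 × 2 = 32.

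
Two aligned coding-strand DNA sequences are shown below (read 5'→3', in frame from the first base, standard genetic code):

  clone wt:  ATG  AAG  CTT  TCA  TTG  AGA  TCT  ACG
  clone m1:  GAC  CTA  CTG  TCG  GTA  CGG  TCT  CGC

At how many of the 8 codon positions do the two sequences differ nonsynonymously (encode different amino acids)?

4

Codon 1: ATG Met / GAC Asp — nonsynonymous.
Codon 2: AAG Lys / CTA Leu — nonsynonymous.
Codon 3: CTT Leu / CTG Leu — synonymous.
Codon 4: TCA Ser / TCG Ser — synonymous.
Codon 5: TTG Leu / GTA Val — nonsynonymous.
Codon 6: AGA Arg / CGG Arg — synonymous.
Codon 7: TCT Ser / TCT Ser — identical.
Codon 8: ACG Thr / CGC Arg — nonsynonymous.
Nonsynonymous differences: 4.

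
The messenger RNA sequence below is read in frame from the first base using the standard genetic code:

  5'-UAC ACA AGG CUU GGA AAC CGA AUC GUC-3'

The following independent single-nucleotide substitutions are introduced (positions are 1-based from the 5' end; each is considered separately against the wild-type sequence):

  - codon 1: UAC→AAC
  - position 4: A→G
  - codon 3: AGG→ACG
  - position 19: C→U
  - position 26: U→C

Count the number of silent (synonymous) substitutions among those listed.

0

Codon 1: UAC (Tyr) → AAC (Asn) — missense.
Codon 2: ACA (Thr) → GCA (Ala) — missense.
Codon 3: AGG (Arg) → ACG (Thr) — missense.
Codon 7: CGA (Arg) → UGA (Stop) — nonsense.
Codon 9: GUC (Val) → GCC (Ala) — missense.
Synonymous: 0 of 5.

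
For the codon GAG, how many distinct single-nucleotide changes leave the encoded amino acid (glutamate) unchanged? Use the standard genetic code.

Position 1: none → 0 synonymous.
Position 2: none → 0 synonymous.
Position 3: GAA → 1 synonymous.
Total: 0 + 0 + 1 = 1.

1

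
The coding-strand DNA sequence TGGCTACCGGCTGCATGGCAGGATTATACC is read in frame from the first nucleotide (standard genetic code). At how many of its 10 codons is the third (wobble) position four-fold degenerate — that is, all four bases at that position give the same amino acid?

Codon 1 TGG (Trp): third position 1-fold.
Codon 2 CTA (Leu): third position 4-fold.
Codon 3 CCG (Pro): third position 4-fold.
Codon 4 GCT (Ala): third position 4-fold.
Codon 5 GCA (Ala): third position 4-fold.
Codon 6 TGG (Trp): third position 1-fold.
Codon 7 CAG (Gln): third position 2-fold.
Codon 8 GAT (Asp): third position 2-fold.
Codon 9 TAT (Tyr): third position 2-fold.
Codon 10 ACC (Thr): third position 4-fold.
Four-fold degenerate third positions: 5.

5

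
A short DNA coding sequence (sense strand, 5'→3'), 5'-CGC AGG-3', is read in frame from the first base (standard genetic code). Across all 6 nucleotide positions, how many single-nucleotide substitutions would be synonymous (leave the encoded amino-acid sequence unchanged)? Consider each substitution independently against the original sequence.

5

Codon 1 (CGC, Arg): 3 synonymous substitutions.
Codon 2 (AGG, Arg): 2 synonymous substitutions.
Total: 3 + 2 = 5.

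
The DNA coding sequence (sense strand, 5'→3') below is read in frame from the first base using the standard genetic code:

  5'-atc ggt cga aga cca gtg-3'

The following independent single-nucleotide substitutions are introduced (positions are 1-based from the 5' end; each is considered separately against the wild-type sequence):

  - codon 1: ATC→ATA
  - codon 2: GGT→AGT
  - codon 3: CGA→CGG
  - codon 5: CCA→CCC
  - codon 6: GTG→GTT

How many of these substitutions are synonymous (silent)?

4

Codon 1: ATC (Ile) → ATA (Ile) — synonymous.
Codon 2: GGT (Gly) → AGT (Ser) — missense.
Codon 3: CGA (Arg) → CGG (Arg) — synonymous.
Codon 5: CCA (Pro) → CCC (Pro) — synonymous.
Codon 6: GTG (Val) → GTT (Val) — synonymous.
Synonymous: 4 of 5.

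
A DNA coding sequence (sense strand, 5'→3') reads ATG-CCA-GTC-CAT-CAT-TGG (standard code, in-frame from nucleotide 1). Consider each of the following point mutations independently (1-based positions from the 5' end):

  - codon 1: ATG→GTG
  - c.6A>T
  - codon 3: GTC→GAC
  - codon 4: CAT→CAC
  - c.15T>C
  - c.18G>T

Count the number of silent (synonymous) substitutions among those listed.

Codon 1: ATG (Met) → GTG (Val) — missense.
Codon 2: CCA (Pro) → CCT (Pro) — synonymous.
Codon 3: GTC (Val) → GAC (Asp) — missense.
Codon 4: CAT (His) → CAC (His) — synonymous.
Codon 5: CAT (His) → CAC (His) — synonymous.
Codon 6: TGG (Trp) → TGT (Cys) — missense.
Synonymous: 3 of 6.

3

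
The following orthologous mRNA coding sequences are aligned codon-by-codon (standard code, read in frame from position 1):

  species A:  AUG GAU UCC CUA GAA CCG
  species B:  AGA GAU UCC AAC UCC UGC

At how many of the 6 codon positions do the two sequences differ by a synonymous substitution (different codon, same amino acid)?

Codon 1: AUG Met / AGA Arg — nonsynonymous.
Codon 2: GAU Asp / GAU Asp — identical.
Codon 3: UCC Ser / UCC Ser — identical.
Codon 4: CUA Leu / AAC Asn — nonsynonymous.
Codon 5: GAA Glu / UCC Ser — nonsynonymous.
Codon 6: CCG Pro / UGC Cys — nonsynonymous.
Synonymous differences: 0.

0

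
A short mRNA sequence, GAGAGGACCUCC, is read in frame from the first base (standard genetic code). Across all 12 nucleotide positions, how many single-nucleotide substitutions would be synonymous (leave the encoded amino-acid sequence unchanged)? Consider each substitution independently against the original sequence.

9

Codon 1 (GAG, Glu): 1 synonymous substitution.
Codon 2 (AGG, Arg): 2 synonymous substitutions.
Codon 3 (ACC, Thr): 3 synonymous substitutions.
Codon 4 (UCC, Ser): 3 synonymous substitutions.
Total: 1 + 2 + 3 + 3 = 9.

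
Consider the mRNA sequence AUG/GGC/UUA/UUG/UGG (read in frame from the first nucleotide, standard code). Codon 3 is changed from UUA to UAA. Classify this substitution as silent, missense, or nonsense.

Position 8 falls in codon 3: UUA → Leu.
After the substitution the codon is UAA → Stop.
The new codon is a stop codon, so this is a nonsense mutation.

nonsense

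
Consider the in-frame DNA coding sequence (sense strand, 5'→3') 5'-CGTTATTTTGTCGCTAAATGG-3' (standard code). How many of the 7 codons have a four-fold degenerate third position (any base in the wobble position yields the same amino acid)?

Codon 1 CGT (Arg): third position 4-fold.
Codon 2 TAT (Tyr): third position 2-fold.
Codon 3 TTT (Phe): third position 2-fold.
Codon 4 GTC (Val): third position 4-fold.
Codon 5 GCT (Ala): third position 4-fold.
Codon 6 AAA (Lys): third position 2-fold.
Codon 7 TGG (Trp): third position 1-fold.
Four-fold degenerate third positions: 3.

3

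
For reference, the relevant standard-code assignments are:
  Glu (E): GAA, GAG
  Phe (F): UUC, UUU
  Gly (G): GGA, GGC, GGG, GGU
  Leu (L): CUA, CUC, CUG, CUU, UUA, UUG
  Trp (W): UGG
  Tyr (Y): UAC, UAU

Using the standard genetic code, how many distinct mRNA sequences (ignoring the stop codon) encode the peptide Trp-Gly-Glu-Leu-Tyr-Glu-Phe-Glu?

Trp: 1 codon.
Gly: 4 codons.
Glu: 2 codons.
Leu: 6 codons.
Tyr: 2 codons.
Glu: 2 codons.
Phe: 2 codons.
Glu: 2 codons.
1 × 4 × 2 × 6 × 2 × 2 × 2 × 2 = 768.

768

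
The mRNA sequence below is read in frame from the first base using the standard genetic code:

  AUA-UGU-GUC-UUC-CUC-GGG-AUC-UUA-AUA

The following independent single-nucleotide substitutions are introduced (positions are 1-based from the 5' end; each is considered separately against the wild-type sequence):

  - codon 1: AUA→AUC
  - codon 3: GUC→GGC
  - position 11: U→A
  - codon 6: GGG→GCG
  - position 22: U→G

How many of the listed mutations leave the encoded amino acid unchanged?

Codon 1: AUA (Ile) → AUC (Ile) — synonymous.
Codon 3: GUC (Val) → GGC (Gly) — missense.
Codon 4: UUC (Phe) → UAC (Tyr) — missense.
Codon 6: GGG (Gly) → GCG (Ala) — missense.
Codon 8: UUA (Leu) → GUA (Val) — missense.
Synonymous: 1 of 5.

1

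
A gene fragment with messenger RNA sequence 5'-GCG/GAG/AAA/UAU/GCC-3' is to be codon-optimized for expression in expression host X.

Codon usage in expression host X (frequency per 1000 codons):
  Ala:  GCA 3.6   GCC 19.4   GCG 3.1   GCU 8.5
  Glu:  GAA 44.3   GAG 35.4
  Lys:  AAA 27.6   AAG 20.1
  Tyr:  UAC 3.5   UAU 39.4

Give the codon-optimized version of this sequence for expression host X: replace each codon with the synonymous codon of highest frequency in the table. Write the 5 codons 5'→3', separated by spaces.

Codon 1 (Ala): best is GCC at 19.4.
Codon 2 (Glu): best is GAA at 44.3.
Codon 3 (Lys): best is AAA at 27.6.
Codon 4 (Tyr): best is UAU at 39.4.
Codon 5 (Ala): best is GCC at 19.4.

GCC GAA AAA UAU GCC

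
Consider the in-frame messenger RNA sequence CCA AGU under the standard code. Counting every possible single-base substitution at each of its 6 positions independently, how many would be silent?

4

Codon 1 (CCA, Pro): 3 synonymous substitutions.
Codon 2 (AGU, Ser): 1 synonymous substitution.
Total: 3 + 1 = 4.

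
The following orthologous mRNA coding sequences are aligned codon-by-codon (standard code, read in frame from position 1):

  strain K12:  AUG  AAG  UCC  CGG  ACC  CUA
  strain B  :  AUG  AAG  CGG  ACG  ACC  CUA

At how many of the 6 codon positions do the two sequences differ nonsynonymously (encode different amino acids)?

2

Codon 1: AUG Met / AUG Met — identical.
Codon 2: AAG Lys / AAG Lys — identical.
Codon 3: UCC Ser / CGG Arg — nonsynonymous.
Codon 4: CGG Arg / ACG Thr — nonsynonymous.
Codon 5: ACC Thr / ACC Thr — identical.
Codon 6: CUA Leu / CUA Leu — identical.
Nonsynonymous differences: 2.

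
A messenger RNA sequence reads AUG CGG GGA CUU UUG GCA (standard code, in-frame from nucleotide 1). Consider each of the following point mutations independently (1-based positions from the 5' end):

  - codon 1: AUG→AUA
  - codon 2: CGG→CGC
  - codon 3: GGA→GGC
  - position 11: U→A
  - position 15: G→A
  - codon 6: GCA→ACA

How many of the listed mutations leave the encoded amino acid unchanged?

3

Codon 1: AUG (Met) → AUA (Ile) — missense.
Codon 2: CGG (Arg) → CGC (Arg) — synonymous.
Codon 3: GGA (Gly) → GGC (Gly) — synonymous.
Codon 4: CUU (Leu) → CAU (His) — missense.
Codon 5: UUG (Leu) → UUA (Leu) — synonymous.
Codon 6: GCA (Ala) → ACA (Thr) — missense.
Synonymous: 3 of 6.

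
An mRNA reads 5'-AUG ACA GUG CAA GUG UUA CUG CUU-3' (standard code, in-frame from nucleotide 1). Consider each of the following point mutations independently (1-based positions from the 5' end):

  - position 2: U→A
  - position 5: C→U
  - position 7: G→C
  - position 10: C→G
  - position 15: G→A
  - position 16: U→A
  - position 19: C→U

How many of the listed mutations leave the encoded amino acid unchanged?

2

Codon 1: AUG (Met) → AAG (Lys) — missense.
Codon 2: ACA (Thr) → AUA (Ile) — missense.
Codon 3: GUG (Val) → CUG (Leu) — missense.
Codon 4: CAA (Gln) → GAA (Glu) — missense.
Codon 5: GUG (Val) → GUA (Val) — synonymous.
Codon 6: UUA (Leu) → AUA (Ile) — missense.
Codon 7: CUG (Leu) → UUG (Leu) — synonymous.
Synonymous: 2 of 7.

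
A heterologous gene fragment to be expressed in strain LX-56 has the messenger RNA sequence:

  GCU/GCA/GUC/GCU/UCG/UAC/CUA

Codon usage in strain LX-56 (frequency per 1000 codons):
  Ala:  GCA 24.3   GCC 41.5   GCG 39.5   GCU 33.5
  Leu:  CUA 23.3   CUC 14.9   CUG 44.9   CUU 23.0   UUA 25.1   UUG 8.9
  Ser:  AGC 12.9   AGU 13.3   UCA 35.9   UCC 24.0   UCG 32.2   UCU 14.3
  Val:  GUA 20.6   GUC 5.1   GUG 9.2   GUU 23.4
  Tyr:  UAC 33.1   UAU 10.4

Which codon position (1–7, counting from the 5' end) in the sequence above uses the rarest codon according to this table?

Codon 1 GCU (Ala): 33.5 per 1000.
Codon 2 GCA (Ala): 24.3 per 1000.
Codon 3 GUC (Val): 5.1 per 1000.
Codon 4 GCU (Ala): 33.5 per 1000.
Codon 5 UCG (Ser): 32.2 per 1000.
Codon 6 UAC (Tyr): 33.1 per 1000.
Codon 7 CUA (Leu): 23.3 per 1000.
Lowest frequency is 5.1 at codon 3.

3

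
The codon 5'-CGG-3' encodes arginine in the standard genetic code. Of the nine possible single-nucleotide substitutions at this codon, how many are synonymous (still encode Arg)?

Position 1: AGG → 1 synonymous.
Position 2: none → 0 synonymous.
Position 3: CGU, CGC, CGA → 3 synonymous.
Total: 1 + 0 + 3 = 4.

4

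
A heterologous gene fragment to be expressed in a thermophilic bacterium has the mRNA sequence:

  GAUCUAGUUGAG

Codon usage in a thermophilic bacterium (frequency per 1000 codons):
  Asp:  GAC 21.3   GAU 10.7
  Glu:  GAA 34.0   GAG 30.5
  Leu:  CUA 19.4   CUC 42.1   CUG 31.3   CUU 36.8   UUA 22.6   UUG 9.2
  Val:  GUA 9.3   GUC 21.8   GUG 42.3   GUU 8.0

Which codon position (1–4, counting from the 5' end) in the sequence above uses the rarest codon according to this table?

Codon 1 GAU (Asp): 10.7 per 1000.
Codon 2 CUA (Leu): 19.4 per 1000.
Codon 3 GUU (Val): 8.0 per 1000.
Codon 4 GAG (Glu): 30.5 per 1000.
Lowest frequency is 8.0 at codon 3.

3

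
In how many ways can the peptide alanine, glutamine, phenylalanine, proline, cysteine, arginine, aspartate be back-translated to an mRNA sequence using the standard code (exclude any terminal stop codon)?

Ala: 4 codons.
Gln: 2 codons.
Phe: 2 codons.
Pro: 4 codons.
Cys: 2 codons.
Arg: 6 codons.
Asp: 2 codons.
4 × 2 × 2 × 4 × 2 × 6 × 2 = 1536.

1536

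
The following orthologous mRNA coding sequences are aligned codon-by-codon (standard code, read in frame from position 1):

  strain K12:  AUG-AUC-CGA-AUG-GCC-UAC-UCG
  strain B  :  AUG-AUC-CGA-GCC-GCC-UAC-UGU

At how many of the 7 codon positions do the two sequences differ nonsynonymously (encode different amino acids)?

Codon 1: AUG Met / AUG Met — identical.
Codon 2: AUC Ile / AUC Ile — identical.
Codon 3: CGA Arg / CGA Arg — identical.
Codon 4: AUG Met / GCC Ala — nonsynonymous.
Codon 5: GCC Ala / GCC Ala — identical.
Codon 6: UAC Tyr / UAC Tyr — identical.
Codon 7: UCG Ser / UGU Cys — nonsynonymous.
Nonsynonymous differences: 2.

2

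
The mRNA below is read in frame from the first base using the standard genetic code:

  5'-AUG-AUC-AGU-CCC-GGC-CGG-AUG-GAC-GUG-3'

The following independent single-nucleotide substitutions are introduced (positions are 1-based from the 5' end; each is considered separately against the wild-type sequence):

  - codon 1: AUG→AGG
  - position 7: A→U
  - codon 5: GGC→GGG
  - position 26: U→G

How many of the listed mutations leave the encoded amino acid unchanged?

Codon 1: AUG (Met) → AGG (Arg) — missense.
Codon 3: AGU (Ser) → UGU (Cys) — missense.
Codon 5: GGC (Gly) → GGG (Gly) — synonymous.
Codon 9: GUG (Val) → GGG (Gly) — missense.
Synonymous: 1 of 4.

1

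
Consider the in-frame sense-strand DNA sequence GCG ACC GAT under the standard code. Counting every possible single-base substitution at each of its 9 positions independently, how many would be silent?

Codon 1 (GCG, Ala): 3 synonymous substitutions.
Codon 2 (ACC, Thr): 3 synonymous substitutions.
Codon 3 (GAT, Asp): 1 synonymous substitution.
Total: 3 + 3 + 1 = 7.

7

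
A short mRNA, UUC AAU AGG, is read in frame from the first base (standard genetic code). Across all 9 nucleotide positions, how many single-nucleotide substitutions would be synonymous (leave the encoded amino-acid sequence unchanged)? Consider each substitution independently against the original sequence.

4

Codon 1 (UUC, Phe): 1 synonymous substitution.
Codon 2 (AAU, Asn): 1 synonymous substitution.
Codon 3 (AGG, Arg): 2 synonymous substitutions.
Total: 1 + 1 + 2 = 4.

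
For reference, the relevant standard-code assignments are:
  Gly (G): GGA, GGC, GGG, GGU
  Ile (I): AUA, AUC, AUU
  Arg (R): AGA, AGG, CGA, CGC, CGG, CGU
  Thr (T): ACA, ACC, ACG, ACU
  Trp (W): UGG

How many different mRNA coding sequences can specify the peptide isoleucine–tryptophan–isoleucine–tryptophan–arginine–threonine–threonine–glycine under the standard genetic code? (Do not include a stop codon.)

3456

Ile: 3 codons.
Trp: 1 codon.
Ile: 3 codons.
Trp: 1 codon.
Arg: 6 codons.
Thr: 4 codons.
Thr: 4 codons.
Gly: 4 codons.
3 × 1 × 3 × 1 × 6 × 4 × 4 × 4 = 3456.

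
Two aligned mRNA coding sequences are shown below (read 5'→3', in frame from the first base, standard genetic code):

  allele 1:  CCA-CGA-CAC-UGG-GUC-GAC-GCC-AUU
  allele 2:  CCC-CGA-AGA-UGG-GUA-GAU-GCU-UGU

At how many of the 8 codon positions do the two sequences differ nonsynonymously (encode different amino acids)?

2

Codon 1: CCA Pro / CCC Pro — synonymous.
Codon 2: CGA Arg / CGA Arg — identical.
Codon 3: CAC His / AGA Arg — nonsynonymous.
Codon 4: UGG Trp / UGG Trp — identical.
Codon 5: GUC Val / GUA Val — synonymous.
Codon 6: GAC Asp / GAU Asp — synonymous.
Codon 7: GCC Ala / GCU Ala — synonymous.
Codon 8: AUU Ile / UGU Cys — nonsynonymous.
Nonsynonymous differences: 2.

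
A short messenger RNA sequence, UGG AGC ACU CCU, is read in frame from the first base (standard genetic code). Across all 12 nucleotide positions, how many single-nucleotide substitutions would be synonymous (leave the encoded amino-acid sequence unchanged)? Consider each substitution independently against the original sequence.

Codon 1 (UGG, Trp): 0 synonymous substitutions.
Codon 2 (AGC, Ser): 1 synonymous substitution.
Codon 3 (ACU, Thr): 3 synonymous substitutions.
Codon 4 (CCU, Pro): 3 synonymous substitutions.
Total: 0 + 1 + 3 + 3 = 7.

7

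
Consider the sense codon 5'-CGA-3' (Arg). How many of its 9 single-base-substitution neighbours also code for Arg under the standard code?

4

Position 1: AGA → 1 synonymous.
Position 2: none → 0 synonymous.
Position 3: CGT, CGC, CGG → 3 synonymous.
Total: 1 + 0 + 3 = 4.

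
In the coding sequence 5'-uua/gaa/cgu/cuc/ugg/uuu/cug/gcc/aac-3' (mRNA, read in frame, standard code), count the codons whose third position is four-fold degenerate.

Codon 1 UUA (Leu): third position 2-fold.
Codon 2 GAA (Glu): third position 2-fold.
Codon 3 CGU (Arg): third position 4-fold.
Codon 4 CUC (Leu): third position 4-fold.
Codon 5 UGG (Trp): third position 1-fold.
Codon 6 UUU (Phe): third position 2-fold.
Codon 7 CUG (Leu): third position 4-fold.
Codon 8 GCC (Ala): third position 4-fold.
Codon 9 AAC (Asn): third position 2-fold.
Four-fold degenerate third positions: 4.

4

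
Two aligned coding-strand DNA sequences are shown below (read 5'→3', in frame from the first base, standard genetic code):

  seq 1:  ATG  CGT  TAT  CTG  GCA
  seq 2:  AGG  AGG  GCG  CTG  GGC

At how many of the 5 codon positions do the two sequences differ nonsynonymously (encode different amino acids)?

3

Codon 1: ATG Met / AGG Arg — nonsynonymous.
Codon 2: CGT Arg / AGG Arg — synonymous.
Codon 3: TAT Tyr / GCG Ala — nonsynonymous.
Codon 4: CTG Leu / CTG Leu — identical.
Codon 5: GCA Ala / GGC Gly — nonsynonymous.
Nonsynonymous differences: 3.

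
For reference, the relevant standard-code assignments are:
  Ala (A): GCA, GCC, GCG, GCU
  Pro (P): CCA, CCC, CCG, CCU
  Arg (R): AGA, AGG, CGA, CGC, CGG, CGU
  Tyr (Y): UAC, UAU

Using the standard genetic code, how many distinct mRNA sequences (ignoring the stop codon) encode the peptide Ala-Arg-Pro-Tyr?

Ala: 4 codons.
Arg: 6 codons.
Pro: 4 codons.
Tyr: 2 codons.
4 × 6 × 4 × 2 = 192.

192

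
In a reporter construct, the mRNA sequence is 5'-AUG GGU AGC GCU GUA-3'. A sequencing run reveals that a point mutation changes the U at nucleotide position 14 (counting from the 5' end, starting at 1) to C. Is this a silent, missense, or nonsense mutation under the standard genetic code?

Position 14 falls in codon 5: GUA → Val.
After the substitution the codon is GCA → Ala.
Val ≠ Ala, so this is a missense mutation.

missense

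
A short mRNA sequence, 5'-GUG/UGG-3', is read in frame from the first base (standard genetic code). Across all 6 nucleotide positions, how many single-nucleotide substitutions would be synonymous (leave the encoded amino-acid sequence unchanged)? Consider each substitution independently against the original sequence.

3

Codon 1 (GUG, Val): 3 synonymous substitutions.
Codon 2 (UGG, Trp): 0 synonymous substitutions.
Total: 3 + 0 = 3.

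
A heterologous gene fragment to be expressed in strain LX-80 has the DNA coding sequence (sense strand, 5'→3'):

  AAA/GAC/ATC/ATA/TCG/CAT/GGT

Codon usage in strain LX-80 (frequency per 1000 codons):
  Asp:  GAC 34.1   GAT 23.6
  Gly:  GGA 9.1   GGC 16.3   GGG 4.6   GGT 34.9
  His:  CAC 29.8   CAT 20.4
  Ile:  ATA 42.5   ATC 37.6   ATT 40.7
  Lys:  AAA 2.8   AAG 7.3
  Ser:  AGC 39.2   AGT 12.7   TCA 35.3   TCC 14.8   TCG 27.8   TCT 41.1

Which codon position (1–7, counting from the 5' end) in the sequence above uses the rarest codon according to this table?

1

Codon 1 AAA (Lys): 2.8 per 1000.
Codon 2 GAC (Asp): 34.1 per 1000.
Codon 3 ATC (Ile): 37.6 per 1000.
Codon 4 ATA (Ile): 42.5 per 1000.
Codon 5 TCG (Ser): 27.8 per 1000.
Codon 6 CAT (His): 20.4 per 1000.
Codon 7 GGT (Gly): 34.9 per 1000.
Lowest frequency is 2.8 at codon 1.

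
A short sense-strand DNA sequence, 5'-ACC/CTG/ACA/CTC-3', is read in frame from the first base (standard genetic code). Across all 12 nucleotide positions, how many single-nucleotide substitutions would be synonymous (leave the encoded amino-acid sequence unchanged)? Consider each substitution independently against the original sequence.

13

Codon 1 (ACC, Thr): 3 synonymous substitutions.
Codon 2 (CTG, Leu): 4 synonymous substitutions.
Codon 3 (ACA, Thr): 3 synonymous substitutions.
Codon 4 (CTC, Leu): 3 synonymous substitutions.
Total: 3 + 4 + 3 + 3 = 13.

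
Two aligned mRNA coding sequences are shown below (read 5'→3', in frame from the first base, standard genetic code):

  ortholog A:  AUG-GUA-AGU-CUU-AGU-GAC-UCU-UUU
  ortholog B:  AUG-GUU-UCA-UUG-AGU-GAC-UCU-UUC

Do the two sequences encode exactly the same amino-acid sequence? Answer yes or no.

yes

Codon 1: AUG Met / AUG Met — identical.
Codon 2: GUA Val / GUU Val — synonymous.
Codon 3: AGU Ser / UCA Ser — synonymous.
Codon 4: CUU Leu / UUG Leu — synonymous.
Codon 5: AGU Ser / AGU Ser — identical.
Codon 6: GAC Asp / GAC Asp — identical.
Codon 7: UCU Ser / UCU Ser — identical.
Codon 8: UUU Phe / UUC Phe — synonymous.
Nonsynonymous differences: 0 → same protein.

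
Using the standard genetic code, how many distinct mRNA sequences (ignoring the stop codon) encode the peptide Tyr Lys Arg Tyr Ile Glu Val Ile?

3456

Tyr: 2 codons.
Lys: 2 codons.
Arg: 6 codons.
Tyr: 2 codons.
Ile: 3 codons.
Glu: 2 codons.
Val: 4 codons.
Ile: 3 codons.
2 × 2 × 6 × 2 × 3 × 2 × 4 × 3 = 3456.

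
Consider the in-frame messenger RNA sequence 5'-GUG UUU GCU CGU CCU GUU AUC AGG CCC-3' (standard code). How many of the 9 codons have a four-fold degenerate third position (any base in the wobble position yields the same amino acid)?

6

Codon 1 GUG (Val): third position 4-fold.
Codon 2 UUU (Phe): third position 2-fold.
Codon 3 GCU (Ala): third position 4-fold.
Codon 4 CGU (Arg): third position 4-fold.
Codon 5 CCU (Pro): third position 4-fold.
Codon 6 GUU (Val): third position 4-fold.
Codon 7 AUC (Ile): third position 3-fold.
Codon 8 AGG (Arg): third position 2-fold.
Codon 9 CCC (Pro): third position 4-fold.
Four-fold degenerate third positions: 6.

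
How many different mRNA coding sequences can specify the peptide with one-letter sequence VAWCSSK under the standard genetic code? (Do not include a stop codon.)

Val: 4 codons.
Ala: 4 codons.
Trp: 1 codon.
Cys: 2 codons.
Ser: 6 codons.
Ser: 6 codons.
Lys: 2 codons.
4 × 4 × 1 × 2 × 6 × 6 × 2 = 2304.

2304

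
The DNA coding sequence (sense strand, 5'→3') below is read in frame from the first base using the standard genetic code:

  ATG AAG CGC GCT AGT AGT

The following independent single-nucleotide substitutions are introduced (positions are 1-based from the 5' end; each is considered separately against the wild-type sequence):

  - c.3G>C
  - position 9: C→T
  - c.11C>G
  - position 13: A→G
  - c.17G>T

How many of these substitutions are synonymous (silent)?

1

Codon 1: ATG (Met) → ATC (Ile) — missense.
Codon 3: CGC (Arg) → CGT (Arg) — synonymous.
Codon 4: GCT (Ala) → GGT (Gly) — missense.
Codon 5: AGT (Ser) → GGT (Gly) — missense.
Codon 6: AGT (Ser) → ATT (Ile) — missense.
Synonymous: 1 of 5.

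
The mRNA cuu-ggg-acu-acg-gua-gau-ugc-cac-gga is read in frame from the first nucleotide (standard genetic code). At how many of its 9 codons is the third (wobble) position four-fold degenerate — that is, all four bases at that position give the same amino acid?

Codon 1 CUU (Leu): third position 4-fold.
Codon 2 GGG (Gly): third position 4-fold.
Codon 3 ACU (Thr): third position 4-fold.
Codon 4 ACG (Thr): third position 4-fold.
Codon 5 GUA (Val): third position 4-fold.
Codon 6 GAU (Asp): third position 2-fold.
Codon 7 UGC (Cys): third position 2-fold.
Codon 8 CAC (His): third position 2-fold.
Codon 9 GGA (Gly): third position 4-fold.
Four-fold degenerate third positions: 6.

6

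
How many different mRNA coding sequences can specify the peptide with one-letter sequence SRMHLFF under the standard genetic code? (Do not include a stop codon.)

1728

Ser: 6 codons.
Arg: 6 codons.
Met: 1 codon.
His: 2 codons.
Leu: 6 codons.
Phe: 2 codons.
Phe: 2 codons.
6 × 6 × 1 × 2 × 6 × 2 × 2 = 1728.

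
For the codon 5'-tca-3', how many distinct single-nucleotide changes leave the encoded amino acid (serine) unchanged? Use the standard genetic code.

Position 1: none → 0 synonymous.
Position 2: none → 0 synonymous.
Position 3: TCT, TCC, TCG → 3 synonymous.
Total: 0 + 0 + 3 = 3.

3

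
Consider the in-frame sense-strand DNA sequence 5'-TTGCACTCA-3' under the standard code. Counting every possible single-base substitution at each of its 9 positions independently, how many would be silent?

Codon 1 (TTG, Leu): 2 synonymous substitutions.
Codon 2 (CAC, His): 1 synonymous substitution.
Codon 3 (TCA, Ser): 3 synonymous substitutions.
Total: 2 + 1 + 3 = 6.

6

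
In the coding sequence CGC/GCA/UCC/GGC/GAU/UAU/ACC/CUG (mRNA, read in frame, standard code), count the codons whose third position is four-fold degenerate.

Codon 1 CGC (Arg): third position 4-fold.
Codon 2 GCA (Ala): third position 4-fold.
Codon 3 UCC (Ser): third position 4-fold.
Codon 4 GGC (Gly): third position 4-fold.
Codon 5 GAU (Asp): third position 2-fold.
Codon 6 UAU (Tyr): third position 2-fold.
Codon 7 ACC (Thr): third position 4-fold.
Codon 8 CUG (Leu): third position 4-fold.
Four-fold degenerate third positions: 6.

6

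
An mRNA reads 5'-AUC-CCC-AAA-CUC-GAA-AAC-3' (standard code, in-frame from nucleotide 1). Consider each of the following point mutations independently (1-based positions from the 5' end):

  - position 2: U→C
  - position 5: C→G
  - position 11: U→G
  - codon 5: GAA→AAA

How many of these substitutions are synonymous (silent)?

Codon 1: AUC (Ile) → ACC (Thr) — missense.
Codon 2: CCC (Pro) → CGC (Arg) — missense.
Codon 4: CUC (Leu) → CGC (Arg) — missense.
Codon 5: GAA (Glu) → AAA (Lys) — missense.
Synonymous: 0 of 4.

0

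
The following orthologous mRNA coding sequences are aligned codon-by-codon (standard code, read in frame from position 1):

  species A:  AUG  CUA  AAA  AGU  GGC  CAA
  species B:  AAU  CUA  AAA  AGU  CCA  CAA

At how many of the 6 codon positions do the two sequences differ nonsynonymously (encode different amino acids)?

2

Codon 1: AUG Met / AAU Asn — nonsynonymous.
Codon 2: CUA Leu / CUA Leu — identical.
Codon 3: AAA Lys / AAA Lys — identical.
Codon 4: AGU Ser / AGU Ser — identical.
Codon 5: GGC Gly / CCA Pro — nonsynonymous.
Codon 6: CAA Gln / CAA Gln — identical.
Nonsynonymous differences: 2.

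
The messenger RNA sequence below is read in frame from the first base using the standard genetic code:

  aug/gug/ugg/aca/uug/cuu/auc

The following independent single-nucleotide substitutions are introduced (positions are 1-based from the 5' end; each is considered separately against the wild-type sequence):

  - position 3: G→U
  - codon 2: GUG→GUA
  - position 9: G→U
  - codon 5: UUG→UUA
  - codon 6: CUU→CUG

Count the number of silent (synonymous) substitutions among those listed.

Codon 1: AUG (Met) → AUU (Ile) — missense.
Codon 2: GUG (Val) → GUA (Val) — synonymous.
Codon 3: UGG (Trp) → UGU (Cys) — missense.
Codon 5: UUG (Leu) → UUA (Leu) — synonymous.
Codon 6: CUU (Leu) → CUG (Leu) — synonymous.
Synonymous: 3 of 5.

3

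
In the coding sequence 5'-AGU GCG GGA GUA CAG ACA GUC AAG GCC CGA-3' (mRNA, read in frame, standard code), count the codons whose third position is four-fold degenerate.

Codon 1 AGU (Ser): third position 2-fold.
Codon 2 GCG (Ala): third position 4-fold.
Codon 3 GGA (Gly): third position 4-fold.
Codon 4 GUA (Val): third position 4-fold.
Codon 5 CAG (Gln): third position 2-fold.
Codon 6 ACA (Thr): third position 4-fold.
Codon 7 GUC (Val): third position 4-fold.
Codon 8 AAG (Lys): third position 2-fold.
Codon 9 GCC (Ala): third position 4-fold.
Codon 10 CGA (Arg): third position 4-fold.
Four-fold degenerate third positions: 7.

7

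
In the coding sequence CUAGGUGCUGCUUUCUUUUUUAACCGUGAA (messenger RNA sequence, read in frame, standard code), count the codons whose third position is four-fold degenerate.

5

Codon 1 CUA (Leu): third position 4-fold.
Codon 2 GGU (Gly): third position 4-fold.
Codon 3 GCU (Ala): third position 4-fold.
Codon 4 GCU (Ala): third position 4-fold.
Codon 5 UUC (Phe): third position 2-fold.
Codon 6 UUU (Phe): third position 2-fold.
Codon 7 UUU (Phe): third position 2-fold.
Codon 8 AAC (Asn): third position 2-fold.
Codon 9 CGU (Arg): third position 4-fold.
Codon 10 GAA (Glu): third position 2-fold.
Four-fold degenerate third positions: 5.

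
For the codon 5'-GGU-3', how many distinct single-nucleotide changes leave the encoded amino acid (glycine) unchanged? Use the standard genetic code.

Position 1: none → 0 synonymous.
Position 2: none → 0 synonymous.
Position 3: GGC, GGA, GGG → 3 synonymous.
Total: 0 + 0 + 3 = 3.

3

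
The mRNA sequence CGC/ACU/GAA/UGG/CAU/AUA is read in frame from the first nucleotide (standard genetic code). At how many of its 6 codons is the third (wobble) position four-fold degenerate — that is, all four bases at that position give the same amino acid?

Codon 1 CGC (Arg): third position 4-fold.
Codon 2 ACU (Thr): third position 4-fold.
Codon 3 GAA (Glu): third position 2-fold.
Codon 4 UGG (Trp): third position 1-fold.
Codon 5 CAU (His): third position 2-fold.
Codon 6 AUA (Ile): third position 3-fold.
Four-fold degenerate third positions: 2.

2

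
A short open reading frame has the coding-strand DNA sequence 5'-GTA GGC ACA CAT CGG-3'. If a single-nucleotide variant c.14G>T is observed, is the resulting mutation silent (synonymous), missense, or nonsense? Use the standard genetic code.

Position 14 falls in codon 5: CGG → Arg.
After the substitution the codon is CTG → Leu.
Arg ≠ Leu, so this is a missense mutation.

missense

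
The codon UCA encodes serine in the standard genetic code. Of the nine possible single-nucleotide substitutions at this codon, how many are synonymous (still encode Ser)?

3

Position 1: none → 0 synonymous.
Position 2: none → 0 synonymous.
Position 3: UCU, UCC, UCG → 3 synonymous.
Total: 0 + 0 + 3 = 3.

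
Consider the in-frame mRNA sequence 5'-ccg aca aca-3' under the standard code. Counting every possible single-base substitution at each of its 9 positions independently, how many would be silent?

Codon 1 (CCG, Pro): 3 synonymous substitutions.
Codon 2 (ACA, Thr): 3 synonymous substitutions.
Codon 3 (ACA, Thr): 3 synonymous substitutions.
Total: 3 + 3 + 3 = 9.

9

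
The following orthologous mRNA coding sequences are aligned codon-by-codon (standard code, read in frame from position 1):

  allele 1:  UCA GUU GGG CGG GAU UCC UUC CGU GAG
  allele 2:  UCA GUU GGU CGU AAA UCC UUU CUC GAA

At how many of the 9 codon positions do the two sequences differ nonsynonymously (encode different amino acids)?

2

Codon 1: UCA Ser / UCA Ser — identical.
Codon 2: GUU Val / GUU Val — identical.
Codon 3: GGG Gly / GGU Gly — synonymous.
Codon 4: CGG Arg / CGU Arg — synonymous.
Codon 5: GAU Asp / AAA Lys — nonsynonymous.
Codon 6: UCC Ser / UCC Ser — identical.
Codon 7: UUC Phe / UUU Phe — synonymous.
Codon 8: CGU Arg / CUC Leu — nonsynonymous.
Codon 9: GAG Glu / GAA Glu — synonymous.
Nonsynonymous differences: 2.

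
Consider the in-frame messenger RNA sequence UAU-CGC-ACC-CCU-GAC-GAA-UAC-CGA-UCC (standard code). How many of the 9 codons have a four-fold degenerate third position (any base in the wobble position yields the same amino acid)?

5

Codon 1 UAU (Tyr): third position 2-fold.
Codon 2 CGC (Arg): third position 4-fold.
Codon 3 ACC (Thr): third position 4-fold.
Codon 4 CCU (Pro): third position 4-fold.
Codon 5 GAC (Asp): third position 2-fold.
Codon 6 GAA (Glu): third position 2-fold.
Codon 7 UAC (Tyr): third position 2-fold.
Codon 8 CGA (Arg): third position 4-fold.
Codon 9 UCC (Ser): third position 4-fold.
Four-fold degenerate third positions: 5.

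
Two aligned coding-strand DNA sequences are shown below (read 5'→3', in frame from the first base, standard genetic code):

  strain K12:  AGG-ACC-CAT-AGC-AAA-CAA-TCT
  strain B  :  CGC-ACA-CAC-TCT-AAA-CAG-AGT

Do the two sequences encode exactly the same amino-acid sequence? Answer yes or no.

yes

Codon 1: AGG Arg / CGC Arg — synonymous.
Codon 2: ACC Thr / ACA Thr — synonymous.
Codon 3: CAT His / CAC His — synonymous.
Codon 4: AGC Ser / TCT Ser — synonymous.
Codon 5: AAA Lys / AAA Lys — identical.
Codon 6: CAA Gln / CAG Gln — synonymous.
Codon 7: TCT Ser / AGT Ser — synonymous.
Nonsynonymous differences: 0 → same protein.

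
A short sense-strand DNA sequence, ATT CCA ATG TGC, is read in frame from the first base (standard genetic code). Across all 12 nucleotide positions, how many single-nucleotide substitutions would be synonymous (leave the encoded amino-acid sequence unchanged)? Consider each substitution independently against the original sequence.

Codon 1 (ATT, Ile): 2 synonymous substitutions.
Codon 2 (CCA, Pro): 3 synonymous substitutions.
Codon 3 (ATG, Met): 0 synonymous substitutions.
Codon 4 (TGC, Cys): 1 synonymous substitution.
Total: 2 + 3 + 0 + 1 = 6.

6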